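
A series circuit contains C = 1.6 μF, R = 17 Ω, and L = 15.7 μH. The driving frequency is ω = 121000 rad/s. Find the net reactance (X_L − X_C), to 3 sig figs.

X_L = ωL = 1.90 Ω
X_C = 1/(ωC) = 5.17 Ω
X = 1.90 − 5.17 = -3.27 Ω

-3.27 Ω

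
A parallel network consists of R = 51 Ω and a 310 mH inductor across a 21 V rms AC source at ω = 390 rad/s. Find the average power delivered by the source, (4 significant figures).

X_L = ωL = 120.9 Ω
Parallel: admittances add. Y = 1/R + 1/(jωL)
Y = (0.01961 − j0.008271) S
|Y| = 0.02128 S → |Z| = 1/|Y| = 46.99 Ω, ∠Z = −∠Y = 22.87°
I = V/|Z| = 446.9 mA
P = VI cos φ = 21 × 0.4469 × cos(22.87°) = 8.647 W

8.647 W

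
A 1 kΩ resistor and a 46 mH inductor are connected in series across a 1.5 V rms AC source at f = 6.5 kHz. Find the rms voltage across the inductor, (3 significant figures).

ω = 2πf = 40840 rad/s
X_L = ωL = 1880 Ω
Z = 1000 + j1880 Ω
|Z| = √(1000² + 1880²) = 2130 Ω
I = V/|Z| = 705 μA
V_L = I·|Z_L| = 0.000705 × 1880 = 1.32 V

1.32 V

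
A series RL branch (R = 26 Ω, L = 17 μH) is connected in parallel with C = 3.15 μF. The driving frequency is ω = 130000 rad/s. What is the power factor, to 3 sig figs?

0.0936

X_L = ωL = 2.21 Ω
X_C = 1/(ωC) = 2.44 Ω
Branch 1 (R+jX_L): Z₁ = 26.0 + j2.21 Ω, |Z₁| = 26.1 Ω
Branch 2 (−jX_C): Z₂ = −j2.44 Ω
Parallel: Z = Z₁Z₂/(Z₁+Z₂), |Z| = 2.45 Ω, ∠Z = -84.6°
cos φ = cos(-84.6°) = 0.0936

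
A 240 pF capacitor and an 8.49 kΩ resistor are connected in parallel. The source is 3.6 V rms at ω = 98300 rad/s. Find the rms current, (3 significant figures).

X_C = 1/(ωC) = 42400 Ω
Parallel: admittances add. Y = 1/R + jωC
Y = (0.000118 + j2.36e-05) S
|Y| = 0.000120 S → |Z| = 1/|Y| = 8320 Ω, ∠Z = −∠Y = -11.3°
I = V/|Z| = 3.6/8320 = 432 μA

432 μA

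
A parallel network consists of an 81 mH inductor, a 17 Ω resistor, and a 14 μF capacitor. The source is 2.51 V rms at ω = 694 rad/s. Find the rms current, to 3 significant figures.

149 mA

X_L = ωL = 56.2 Ω
X_C = 1/(ωC) = 103 Ω
Parallel: admittances add. Y = 1/R + 1/(jωL) + jωC
Y = (0.0588 − j0.00807) S
|Y| = 0.0594 S → |Z| = 1/|Y| = 16.8 Ω, ∠Z = −∠Y = 7.81°
I = V/|Z| = 2.51/16.8 = 149 mA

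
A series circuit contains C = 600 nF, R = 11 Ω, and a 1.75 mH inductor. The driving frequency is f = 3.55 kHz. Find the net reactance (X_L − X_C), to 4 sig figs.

ω = 2πf = 22310 rad/s
X_L = ωL = 39.03 Ω
X_C = 1/(ωC) = 74.72 Ω
X = 39.03 − 74.72 = -35.69 Ω

-35.69 Ω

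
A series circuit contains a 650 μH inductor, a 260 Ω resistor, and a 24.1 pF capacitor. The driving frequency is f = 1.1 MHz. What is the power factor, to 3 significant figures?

0.170

ω = 2πf = 6.912e+06 rad/s
X_L = ωL = 4490 Ω
X_C = 1/(ωC) = 6000 Ω
Net reactance X = X_L − X_C = -1510 Ω
Z = 260 − j1510 Ω
|Z| = √(260² + 1510²) = 1530 Ω
∠Z = arctan(-1510/260) = -80.2°
cos φ = cos(-80.2°) = 0.170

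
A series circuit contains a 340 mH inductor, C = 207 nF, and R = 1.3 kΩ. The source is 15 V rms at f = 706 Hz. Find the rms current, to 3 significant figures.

ω = 2πf = 4436 rad/s
X_L = ωL = 1510 Ω
X_C = 1/(ωC) = 1090 Ω
Net reactance X = X_L − X_C = 419 Ω
Z = 1300 + j419 Ω
|Z| = √(1300² + 419²) = 1370 Ω
I = V/|Z| = 15/1370 = 11.0 mA

11.0 mA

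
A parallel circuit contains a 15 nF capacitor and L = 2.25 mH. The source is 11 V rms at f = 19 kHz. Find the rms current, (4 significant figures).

ω = 2πf = 119400 rad/s
X_L = ωL = 268.6 Ω
X_C = 1/(ωC) = 558.4 Ω
Parallel: admittances add. Y = 1/(jωL) + jωC
Y = (0 − j0.001932) S
|Y| = 0.001932 S → |Z| = 1/|Y| = 517.5 Ω, ∠Z = −∠Y = 90.00°
I = V/|Z| = 11/517.5 = 21.25 mA

21.25 mA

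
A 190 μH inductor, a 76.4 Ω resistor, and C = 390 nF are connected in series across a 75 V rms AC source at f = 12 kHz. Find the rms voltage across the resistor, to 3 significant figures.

72.6 V

ω = 2πf = 75400 rad/s
X_L = ωL = 14.3 Ω
X_C = 1/(ωC) = 34.0 Ω
Net reactance X = X_L − X_C = -19.7 Ω
Z = 76.4 − j19.7 Ω
|Z| = √(76.4² + 19.7²) = 78.9 Ω
I = V/|Z| = 951 mA
V_R = I·|Z_R| = 0.951 × 76.4 = 72.6 V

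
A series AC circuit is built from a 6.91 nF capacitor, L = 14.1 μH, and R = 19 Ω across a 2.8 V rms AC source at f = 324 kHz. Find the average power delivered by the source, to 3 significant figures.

ω = 2πf = 2.036e+06 rad/s
X_L = ωL = 28.7 Ω
X_C = 1/(ωC) = 71.1 Ω
Net reactance X = X_L − X_C = -42.4 Ω
Z = 19.0 − j42.4 Ω
|Z| = √(19.0² + 42.4²) = 46.4 Ω
∠Z = arctan(-42.4/19.0) = -65.9°
I = V/|Z| = 60.3 mA
P = VI cos φ = 2.8 × 0.0603 × cos(-65.9°) = 69.0 mW

69.0 mW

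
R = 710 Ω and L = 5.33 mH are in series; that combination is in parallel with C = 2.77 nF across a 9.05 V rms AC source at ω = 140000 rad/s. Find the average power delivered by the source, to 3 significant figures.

54.8 mW

X_L = ωL = 746 Ω
X_C = 1/(ωC) = 2580 Ω
Branch 1 (R+jX_L): Z₁ = 710 + j746 Ω, |Z₁| = 1030 Ω
Branch 2 (−jX_C): Z₂ = −j2580 Ω
Parallel: Z = Z₁Z₂/(Z₁+Z₂), |Z| = 1350 Ω, ∠Z = 25.2°
I = V/|Z| = 6.70 mA
P = VI cos φ = 9.05 × 0.00670 × cos(25.2°) = 54.8 mW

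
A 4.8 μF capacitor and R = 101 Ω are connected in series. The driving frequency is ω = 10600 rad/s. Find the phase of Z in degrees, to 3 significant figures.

X_C = 1/(ωC) = 19.7 Ω
Z = 101 − j19.7 Ω
|Z| = √(101² + 19.7²) = 103 Ω
∠Z = arctan(-19.7/101) = -11.0°

-11.0°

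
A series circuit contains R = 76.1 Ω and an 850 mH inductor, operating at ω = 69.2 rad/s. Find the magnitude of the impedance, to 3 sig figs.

X_L = ωL = 58.8 Ω
Z = 76.1 + j58.8 Ω
|Z| = √(76.1² + 58.8²) = 96.2 Ω

96.2 Ω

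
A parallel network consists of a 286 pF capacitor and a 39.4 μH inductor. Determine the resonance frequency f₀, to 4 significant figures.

ω₀ = 1/√(LC) = 1/√(3.94e-05 × 2.86e-10) = 9.42e+06 rad/s
f₀ = ω₀/(2π) = 1.499 MHz

1.499 MHz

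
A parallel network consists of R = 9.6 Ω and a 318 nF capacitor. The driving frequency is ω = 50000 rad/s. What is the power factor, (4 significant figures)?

X_C = 1/(ωC) = 62.89 Ω
Parallel: admittances add. Y = 1/R + jωC
Y = (0.1042 + j0.01590) S
|Y| = 0.1054 S → |Z| = 1/|Y| = 9.490 Ω, ∠Z = −∠Y = -8.679°
cos φ = cos(-8.679°) = 0.9886

0.9886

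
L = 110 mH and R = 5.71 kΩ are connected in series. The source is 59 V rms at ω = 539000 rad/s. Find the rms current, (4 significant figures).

X_L = ωL = 59290 Ω
Z = 5710 + j59290 Ω
|Z| = √(5710² + 59290²) = 59560 Ω
I = V/|Z| = 59/59560 = 990.5 μA

990.5 μA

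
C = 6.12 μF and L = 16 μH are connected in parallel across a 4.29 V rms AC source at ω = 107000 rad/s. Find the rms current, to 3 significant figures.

X_L = ωL = 1.71 Ω
X_C = 1/(ωC) = 1.53 Ω
Parallel: admittances add. Y = 1/(jωL) + jωC
Y = (0 + j0.0707) S
|Y| = 0.0707 S → |Z| = 1/|Y| = 14.1 Ω, ∠Z = −∠Y = -90.0°
I = V/|Z| = 4.29/14.1 = 303 mA

303 mA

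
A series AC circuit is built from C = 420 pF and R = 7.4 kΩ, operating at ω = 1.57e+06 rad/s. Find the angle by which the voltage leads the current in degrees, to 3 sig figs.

X_C = 1/(ωC) = 1520 Ω
Z = 7400 − j1520 Ω
|Z| = √(7400² + 1520²) = 7550 Ω
∠Z = arctan(-1520/7400) = -11.6°

-11.6°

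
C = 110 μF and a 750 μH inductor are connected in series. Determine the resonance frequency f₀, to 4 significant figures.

ω₀ = 1/√(LC) = 1/√(0.00075 × 0.00011) = 3482 rad/s
f₀ = ω₀/(2π) = 554.1 Hz

554.1 Hz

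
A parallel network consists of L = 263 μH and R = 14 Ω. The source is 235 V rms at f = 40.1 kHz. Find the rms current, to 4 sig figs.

ω = 2πf = 252000 rad/s
X_L = ωL = 66.26 Ω
Parallel: admittances add. Y = 1/R + 1/(jωL)
Y = (0.07143 − j0.01509) S
|Y| = 0.07301 S → |Z| = 1/|Y| = 13.70 Ω, ∠Z = −∠Y = 11.93°
I = V/|Z| = 235/13.70 = 17.16 A

17.16 A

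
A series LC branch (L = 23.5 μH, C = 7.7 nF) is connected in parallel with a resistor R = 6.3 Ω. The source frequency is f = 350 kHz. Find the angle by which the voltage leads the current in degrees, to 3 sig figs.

-40.5°

ω = 2πf = 2.199e+06 rad/s
X_L = ωL = 51.7 Ω
X_C = 1/(ωC) = 59.1 Ω
Branch 1: Z₁ = R = 6.30 Ω
Branch 2 (series LC): Z₂ = j(X_L − X_C) = −j7.38 Ω
Parallel: Z = Z₁Z₂/(Z₁+Z₂), |Z| = 4.79 Ω, ∠Z = -40.5°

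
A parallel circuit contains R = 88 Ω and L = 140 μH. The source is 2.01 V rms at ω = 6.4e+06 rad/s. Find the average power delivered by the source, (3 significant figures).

45.9 mW

X_L = ωL = 896 Ω
Parallel: admittances add. Y = 1/R + 1/(jωL)
Y = (0.0114 − j0.00112) S
|Y| = 0.0114 S → |Z| = 1/|Y| = 87.6 Ω, ∠Z = −∠Y = 5.61°
I = V/|Z| = 23.0 mA
P = VI cos φ = 2.01 × 0.0230 × cos(5.61°) = 45.9 mW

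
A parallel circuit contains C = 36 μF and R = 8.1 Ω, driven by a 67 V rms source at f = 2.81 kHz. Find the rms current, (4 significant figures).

ω = 2πf = 17660 rad/s
X_C = 1/(ωC) = 1.573 Ω
Parallel: admittances add. Y = 1/R + jωC
Y = (0.1235 + j0.6356) S
|Y| = 0.6475 S → |Z| = 1/|Y| = 1.544 Ω, ∠Z = −∠Y = -79.01°
I = V/|Z| = 67/1.544 = 43.38 A

43.38 A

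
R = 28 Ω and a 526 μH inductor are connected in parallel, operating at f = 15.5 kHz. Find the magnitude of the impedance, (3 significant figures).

ω = 2πf = 97390 rad/s
X_L = ωL = 51.2 Ω
Parallel: admittances add. Y = 1/R + 1/(jωL)
Y = (0.0357 − j0.0195) S
|Y| = 0.0407 S → |Z| = 1/|Y| = 24.6 Ω, ∠Z = −∠Y = 28.7°

24.6 Ω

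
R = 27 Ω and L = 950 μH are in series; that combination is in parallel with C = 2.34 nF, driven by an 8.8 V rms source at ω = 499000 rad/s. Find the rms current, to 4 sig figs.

X_L = ωL = 474.1 Ω
X_C = 1/(ωC) = 856.4 Ω
Branch 1 (R+jX_L): Z₁ = 27.00 + j474.1 Ω, |Z₁| = 474.8 Ω
Branch 2 (−jX_C): Z₂ = −j856.4 Ω
Parallel: Z = Z₁Z₂/(Z₁+Z₂), |Z| = 1061 Ω, ∠Z = 82.70°
I = V/|Z| = 8.8/1061 = 8.295 mA

8.295 mA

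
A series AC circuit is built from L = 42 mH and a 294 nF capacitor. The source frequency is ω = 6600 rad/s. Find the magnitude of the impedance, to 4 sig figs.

238.2 Ω

X_L = ωL = 277.2 Ω
X_C = 1/(ωC) = 515.4 Ω
Net reactance X = X_L − X_C = -238.2 Ω
Z = − j238.2 Ω
|Z| = √(0² + 238.2²) = 238.2 Ω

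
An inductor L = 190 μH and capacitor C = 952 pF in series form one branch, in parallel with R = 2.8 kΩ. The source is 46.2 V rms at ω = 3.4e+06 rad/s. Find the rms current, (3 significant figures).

138 mA

X_L = ωL = 646 Ω
X_C = 1/(ωC) = 309 Ω
Branch 1: Z₁ = R = 2800 Ω
Branch 2 (series LC): Z₂ = j(X_L − X_C) = j337 Ω
Parallel: Z = Z₁Z₂/(Z₁+Z₂), |Z| = 335 Ω, ∠Z = 83.1°
I = V/|Z| = 46.2/335 = 138 mA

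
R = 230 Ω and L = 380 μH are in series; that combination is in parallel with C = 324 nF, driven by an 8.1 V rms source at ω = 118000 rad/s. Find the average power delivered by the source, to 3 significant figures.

X_L = ωL = 44.8 Ω
X_C = 1/(ωC) = 26.2 Ω
Branch 1 (R+jX_L): Z₁ = 230 + j44.8 Ω, |Z₁| = 234 Ω
Branch 2 (−jX_C): Z₂ = −j26.2 Ω
Parallel: Z = Z₁Z₂/(Z₁+Z₂), |Z| = 26.6 Ω, ∠Z = -83.6°
I = V/|Z| = 305 mA
P = VI cos φ = 8.1 × 0.305 × cos(-83.6°) = 275 mW

275 mW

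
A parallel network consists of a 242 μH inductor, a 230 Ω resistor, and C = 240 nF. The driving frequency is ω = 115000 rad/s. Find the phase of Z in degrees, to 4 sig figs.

62.44°

X_L = ωL = 27.83 Ω
X_C = 1/(ωC) = 36.23 Ω
Parallel: admittances add. Y = 1/R + 1/(jωL) + jωC
Y = (0.004348 − j0.008332) S
|Y| = 0.009399 S → |Z| = 1/|Y| = 106.4 Ω, ∠Z = −∠Y = 62.44°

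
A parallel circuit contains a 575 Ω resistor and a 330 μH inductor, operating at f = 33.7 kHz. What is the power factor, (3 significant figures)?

0.121

ω = 2πf = 211700 rad/s
X_L = ωL = 69.9 Ω
Parallel: admittances add. Y = 1/R + 1/(jωL)
Y = (0.00174 − j0.0143) S
|Y| = 0.0144 S → |Z| = 1/|Y| = 69.4 Ω, ∠Z = −∠Y = 83.1°
cos φ = cos(83.1°) = 0.121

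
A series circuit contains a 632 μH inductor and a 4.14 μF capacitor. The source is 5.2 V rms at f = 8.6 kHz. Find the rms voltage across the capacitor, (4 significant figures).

0.7832 V

ω = 2πf = 54040 rad/s
X_L = ωL = 34.15 Ω
X_C = 1/(ωC) = 4.470 Ω
Net reactance X = X_L − X_C = 29.68 Ω
Z = j29.68 Ω
|Z| = √(0² + 29.68²) = 29.68 Ω
I = V/|Z| = 175.2 mA
V_C = I·|Z_C| = 0.1752 × 4.470 = 0.7832 V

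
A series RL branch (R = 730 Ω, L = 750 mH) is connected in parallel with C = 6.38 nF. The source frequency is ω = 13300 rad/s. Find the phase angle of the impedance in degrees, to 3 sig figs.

X_L = ωL = 9980 Ω
X_C = 1/(ωC) = 11800 Ω
Branch 1 (R+jX_L): Z₁ = 730 + j9980 Ω, |Z₁| = 10000 Ω
Branch 2 (−jX_C): Z₂ = −j11800 Ω
Parallel: Z = Z₁Z₂/(Z₁+Z₂), |Z| = 60400 Ω, ∠Z = 63.8°

63.8°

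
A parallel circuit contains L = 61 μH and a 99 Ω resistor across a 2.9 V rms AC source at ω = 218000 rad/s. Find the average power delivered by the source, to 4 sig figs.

84.95 mW

X_L = ωL = 13.30 Ω
Parallel: admittances add. Y = 1/R + 1/(jωL)
Y = (0.01010 − j0.07520) S
|Y| = 0.07587 S → |Z| = 1/|Y| = 13.18 Ω, ∠Z = −∠Y = 82.35°
I = V/|Z| = 220.0 mA
P = VI cos φ = 2.9 × 0.2200 × cos(82.35°) = 84.95 mW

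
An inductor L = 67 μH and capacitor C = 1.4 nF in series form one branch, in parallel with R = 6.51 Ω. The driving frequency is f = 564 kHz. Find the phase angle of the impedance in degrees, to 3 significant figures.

ω = 2πf = 3.544e+06 rad/s
X_L = ωL = 237 Ω
X_C = 1/(ωC) = 202 Ω
Branch 1: Z₁ = R = 6.51 Ω
Branch 2 (series LC): Z₂ = j(X_L − X_C) = j35.9 Ω
Parallel: Z = Z₁Z₂/(Z₁+Z₂), |Z| = 6.41 Ω, ∠Z = 10.3°

10.3°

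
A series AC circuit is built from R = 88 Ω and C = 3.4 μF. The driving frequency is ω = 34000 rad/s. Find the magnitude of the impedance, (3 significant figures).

88.4 Ω

X_C = 1/(ωC) = 8.65 Ω
Z = 88.0 − j8.65 Ω
|Z| = √(88.0² + 8.65²) = 88.4 Ω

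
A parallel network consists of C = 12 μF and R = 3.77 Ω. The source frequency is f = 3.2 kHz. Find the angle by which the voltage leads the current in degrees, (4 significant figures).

-42.29°

ω = 2πf = 20110 rad/s
X_C = 1/(ωC) = 4.145 Ω
Parallel: admittances add. Y = 1/R + jωC
Y = (0.2653 + j0.2413) S
|Y| = 0.3586 S → |Z| = 1/|Y| = 2.789 Ω, ∠Z = −∠Y = -42.29°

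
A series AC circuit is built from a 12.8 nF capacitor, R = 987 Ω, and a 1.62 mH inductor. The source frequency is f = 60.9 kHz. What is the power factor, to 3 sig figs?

0.922

ω = 2πf = 382600 rad/s
X_L = ωL = 620 Ω
X_C = 1/(ωC) = 204 Ω
Net reactance X = X_L − X_C = 416 Ω
Z = 987 + j416 Ω
|Z| = √(987² + 416²) = 1070 Ω
∠Z = arctan(416/987) = 22.8°
cos φ = cos(22.8°) = 0.922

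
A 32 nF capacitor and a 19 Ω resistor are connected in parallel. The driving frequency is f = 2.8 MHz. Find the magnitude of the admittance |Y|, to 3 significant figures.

ω = 2πf = 1.759e+07 rad/s
X_C = 1/(ωC) = 1.78 Ω
Parallel: admittances add. Y = 1/R + jωC
Y = (0.0526 + j0.563) S
|Y| = 0.565 S → |Z| = 1/|Y| = 1.77 Ω, ∠Z = −∠Y = -84.7°

565 mS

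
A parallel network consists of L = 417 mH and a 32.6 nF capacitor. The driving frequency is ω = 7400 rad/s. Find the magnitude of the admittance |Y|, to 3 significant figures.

X_L = ωL = 3090 Ω
X_C = 1/(ωC) = 4150 Ω
Parallel: admittances add. Y = 1/(jωL) + jωC
Y = (0 − j8.28e-05) S
|Y| = 8.28e-05 S → |Z| = 1/|Y| = 12100 Ω, ∠Z = −∠Y = 90.0°

82.8 μS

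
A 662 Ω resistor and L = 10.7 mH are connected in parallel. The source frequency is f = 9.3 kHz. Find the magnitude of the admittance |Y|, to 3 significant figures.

ω = 2πf = 58430 rad/s
X_L = ωL = 625 Ω
Parallel: admittances add. Y = 1/R + 1/(jωL)
Y = (0.00151 − j0.00160) S
|Y| = 0.00220 S → |Z| = 1/|Y| = 455 Ω, ∠Z = −∠Y = 46.6°

2.20 mS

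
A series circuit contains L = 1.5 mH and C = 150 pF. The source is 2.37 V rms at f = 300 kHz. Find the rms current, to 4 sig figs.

ω = 2πf = 1.885e+06 rad/s
X_L = ωL = 2827 Ω
X_C = 1/(ωC) = 3537 Ω
Net reactance X = X_L − X_C = -709.3 Ω
Z = − j709.3 Ω
|Z| = √(0² + 709.3²) = 709.3 Ω
I = V/|Z| = 2.37/709.3 = 3.341 mA

3.341 mA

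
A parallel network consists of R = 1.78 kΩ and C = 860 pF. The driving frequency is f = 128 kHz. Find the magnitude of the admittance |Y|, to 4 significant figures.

ω = 2πf = 804200 rad/s
X_C = 1/(ωC) = 1446 Ω
Parallel: admittances add. Y = 1/R + jωC
Y = (0.0005618 + j0.0006917) S
|Y| = 0.0008911 S → |Z| = 1/|Y| = 1122 Ω, ∠Z = −∠Y = -50.91°

891.1 μS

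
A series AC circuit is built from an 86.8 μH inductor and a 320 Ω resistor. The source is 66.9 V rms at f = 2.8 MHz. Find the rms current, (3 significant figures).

ω = 2πf = 1.759e+07 rad/s
X_L = ωL = 1530 Ω
Z = 320 + j1530 Ω
|Z| = √(320² + 1530²) = 1560 Ω
I = V/|Z| = 66.9/1560 = 42.9 mA

42.9 mA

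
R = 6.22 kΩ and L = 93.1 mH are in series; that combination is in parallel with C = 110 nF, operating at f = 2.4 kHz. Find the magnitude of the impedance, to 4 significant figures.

613.0 Ω

ω = 2πf = 15080 rad/s
X_L = ωL = 1404 Ω
X_C = 1/(ωC) = 602.9 Ω
Branch 1 (R+jX_L): Z₁ = 6220 + j1404 Ω, |Z₁| = 6376 Ω
Branch 2 (−jX_C): Z₂ = −j602.9 Ω
Parallel: Z = Z₁Z₂/(Z₁+Z₂), |Z| = 613.0 Ω, ∠Z = -84.62°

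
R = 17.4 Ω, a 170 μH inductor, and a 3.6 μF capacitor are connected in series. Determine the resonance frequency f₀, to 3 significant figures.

6.43 kHz

ω₀ = 1/√(LC) = 1/√(0.00017 × 3.6e-06) = 40420 rad/s
f₀ = ω₀/(2π) = 6.43 kHz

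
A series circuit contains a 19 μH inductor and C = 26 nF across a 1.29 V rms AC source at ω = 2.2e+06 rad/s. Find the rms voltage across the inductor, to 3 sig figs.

X_L = ωL = 41.8 Ω
X_C = 1/(ωC) = 17.5 Ω
Net reactance X = X_L − X_C = 24.3 Ω
Z = j24.3 Ω
|Z| = √(0² + 24.3²) = 24.3 Ω
I = V/|Z| = 53.0 mA
V_L = I·|Z_L| = 0.0530 × 41.8 = 2.22 V

2.22 V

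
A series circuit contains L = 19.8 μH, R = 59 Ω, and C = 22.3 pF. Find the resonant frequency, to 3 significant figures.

7.57 MHz

ω₀ = 1/√(LC) = 1/√(1.98e-05 × 2.23e-11) = 4.759e+07 rad/s
f₀ = ω₀/(2π) = 7.57 MHz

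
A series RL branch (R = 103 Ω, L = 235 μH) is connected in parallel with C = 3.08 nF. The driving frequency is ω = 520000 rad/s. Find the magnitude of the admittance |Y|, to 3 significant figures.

5.14 mS

X_L = ωL = 122 Ω
X_C = 1/(ωC) = 624 Ω
Branch 1 (R+jX_L): Z₁ = 103 + j122 Ω, |Z₁| = 160 Ω
Branch 2 (−jX_C): Z₂ = −j624 Ω
Parallel: Z = Z₁Z₂/(Z₁+Z₂), |Z| = 195 Ω, ∠Z = 38.3°
|Y| = 1/|Z| = 5.14 mS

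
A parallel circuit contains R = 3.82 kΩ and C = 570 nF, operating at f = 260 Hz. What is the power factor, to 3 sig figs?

0.271

ω = 2πf = 1634 rad/s
X_C = 1/(ωC) = 1070 Ω
Parallel: admittances add. Y = 1/R + jωC
Y = (0.000262 + j0.000931) S
|Y| = 0.000967 S → |Z| = 1/|Y| = 1030 Ω, ∠Z = −∠Y = -74.3°
cos φ = cos(-74.3°) = 0.271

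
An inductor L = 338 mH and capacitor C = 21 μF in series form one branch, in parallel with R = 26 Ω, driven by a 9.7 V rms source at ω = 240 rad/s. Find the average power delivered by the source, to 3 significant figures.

3.62 W

X_L = ωL = 81.1 Ω
X_C = 1/(ωC) = 198 Ω
Branch 1: Z₁ = R = 26.0 Ω
Branch 2 (series LC): Z₂ = j(X_L − X_C) = −j117 Ω
Parallel: Z = Z₁Z₂/(Z₁+Z₂), |Z| = 25.4 Ω, ∠Z = -12.5°
I = V/|Z| = 382 mA
P = VI cos φ = 9.7 × 0.382 × cos(-12.5°) = 3.62 W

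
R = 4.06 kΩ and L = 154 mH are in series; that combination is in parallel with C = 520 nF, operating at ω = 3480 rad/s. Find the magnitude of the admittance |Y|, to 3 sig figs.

X_L = ωL = 536 Ω
X_C = 1/(ωC) = 553 Ω
Branch 1 (R+jX_L): Z₁ = 4060 + j536 Ω, |Z₁| = 4100 Ω
Branch 2 (−jX_C): Z₂ = −j553 Ω
Parallel: Z = Z₁Z₂/(Z₁+Z₂), |Z| = 557 Ω, ∠Z = -82.2°
|Y| = 1/|Z| = 1.79 mS

1.79 mS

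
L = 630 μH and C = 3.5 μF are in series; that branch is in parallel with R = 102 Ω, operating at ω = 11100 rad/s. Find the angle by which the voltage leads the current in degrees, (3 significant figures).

-79.6°

X_L = ωL = 6.99 Ω
X_C = 1/(ωC) = 25.7 Ω
Branch 1: Z₁ = R = 102 Ω
Branch 2 (series LC): Z₂ = j(X_L − X_C) = −j18.7 Ω
Parallel: Z = Z₁Z₂/(Z₁+Z₂), |Z| = 18.4 Ω, ∠Z = -79.6°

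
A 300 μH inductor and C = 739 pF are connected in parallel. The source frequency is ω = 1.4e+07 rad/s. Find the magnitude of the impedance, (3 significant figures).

98.9 Ω

X_L = ωL = 4200 Ω
X_C = 1/(ωC) = 96.7 Ω
Parallel: admittances add. Y = 1/(jωL) + jωC
Y = (0 + j0.0101) S
|Y| = 0.0101 S → |Z| = 1/|Y| = 98.9 Ω, ∠Z = −∠Y = -90.0°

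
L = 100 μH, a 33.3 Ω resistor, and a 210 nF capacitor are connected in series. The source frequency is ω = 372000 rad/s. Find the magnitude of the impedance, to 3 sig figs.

X_L = ωL = 37.2 Ω
X_C = 1/(ωC) = 12.8 Ω
Net reactance X = X_L − X_C = 24.4 Ω
Z = 33.3 + j24.4 Ω
|Z| = √(33.3² + 24.4²) = 41.3 Ω

41.3 Ω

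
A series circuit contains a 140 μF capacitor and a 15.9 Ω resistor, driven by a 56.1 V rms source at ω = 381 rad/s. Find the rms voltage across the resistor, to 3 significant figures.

36.3 V

X_C = 1/(ωC) = 18.7 Ω
Z = 15.9 − j18.7 Ω
|Z| = √(15.9² + 18.7²) = 24.6 Ω
I = V/|Z| = 2.28 A
V_R = I·|Z_R| = 2.28 × 15.9 = 36.3 V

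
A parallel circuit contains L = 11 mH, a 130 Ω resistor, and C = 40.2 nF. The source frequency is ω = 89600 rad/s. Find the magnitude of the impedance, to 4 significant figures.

123.2 Ω

X_L = ωL = 985.6 Ω
X_C = 1/(ωC) = 277.6 Ω
Parallel: admittances add. Y = 1/R + 1/(jωL) + jωC
Y = (0.007692 + j0.002587) S
|Y| = 0.008116 S → |Z| = 1/|Y| = 123.2 Ω, ∠Z = −∠Y = -18.59°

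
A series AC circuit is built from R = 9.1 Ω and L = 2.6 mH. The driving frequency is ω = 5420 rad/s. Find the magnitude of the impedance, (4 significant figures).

16.77 Ω

X_L = ωL = 14.09 Ω
Z = 9.100 + j14.09 Ω
|Z| = √(9.100² + 14.09²) = 16.77 Ω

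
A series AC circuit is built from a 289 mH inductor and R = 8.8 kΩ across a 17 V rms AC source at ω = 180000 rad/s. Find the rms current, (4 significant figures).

X_L = ωL = 52020 Ω
Z = 8800 + j52020 Ω
|Z| = √(8800² + 52020²) = 52760 Ω
I = V/|Z| = 17/52760 = 322.2 μA

322.2 μA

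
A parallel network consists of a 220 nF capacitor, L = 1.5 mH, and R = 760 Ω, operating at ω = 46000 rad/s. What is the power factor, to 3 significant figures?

X_L = ωL = 69.0 Ω
X_C = 1/(ωC) = 98.8 Ω
Parallel: admittances add. Y = 1/R + 1/(jωL) + jωC
Y = (0.00132 − j0.00437) S
|Y| = 0.00457 S → |Z| = 1/|Y| = 219 Ω, ∠Z = −∠Y = 73.3°
cos φ = cos(73.3°) = 0.288

0.288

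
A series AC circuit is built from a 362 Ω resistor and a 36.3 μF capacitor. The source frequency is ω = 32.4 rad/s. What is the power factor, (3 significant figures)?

X_C = 1/(ωC) = 850 Ω
Z = 362 − j850 Ω
|Z| = √(362² + 850²) = 924 Ω
∠Z = arctan(-850/362) = -66.9°
cos φ = cos(-66.9°) = 0.392

0.392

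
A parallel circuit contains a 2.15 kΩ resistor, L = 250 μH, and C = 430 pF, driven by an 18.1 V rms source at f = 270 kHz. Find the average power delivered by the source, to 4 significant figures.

152.4 mW

ω = 2πf = 1.696e+06 rad/s
X_L = ωL = 424.1 Ω
X_C = 1/(ωC) = 1371 Ω
Parallel: admittances add. Y = 1/R + 1/(jωL) + jωC
Y = (0.0004651 − j0.001628) S
|Y| = 0.001693 S → |Z| = 1/|Y| = 590.5 Ω, ∠Z = −∠Y = 74.06°
I = V/|Z| = 30.65 mA
P = VI cos φ = 18.1 × 0.03065 × cos(74.06°) = 152.4 mW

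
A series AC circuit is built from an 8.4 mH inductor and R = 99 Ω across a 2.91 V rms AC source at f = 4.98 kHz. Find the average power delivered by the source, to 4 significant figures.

10.63 mW

ω = 2πf = 31290 rad/s
X_L = ωL = 262.8 Ω
Z = 99.00 + j262.8 Ω
|Z| = √(99.00² + 262.8²) = 280.9 Ω
∠Z = arctan(262.8/99.00) = 69.36°
I = V/|Z| = 10.36 mA
P = VI cos φ = 2.91 × 0.01036 × cos(69.36°) = 10.63 mW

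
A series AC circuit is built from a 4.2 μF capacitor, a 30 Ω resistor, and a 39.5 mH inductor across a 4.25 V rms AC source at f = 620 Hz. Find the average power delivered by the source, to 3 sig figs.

ω = 2πf = 3896 rad/s
X_L = ωL = 154 Ω
X_C = 1/(ωC) = 61.1 Ω
Net reactance X = X_L − X_C = 92.8 Ω
Z = 30.0 + j92.8 Ω
|Z| = √(30.0² + 92.8²) = 97.5 Ω
∠Z = arctan(92.8/30.0) = 72.1°
I = V/|Z| = 43.6 mA
P = VI cos φ = 4.25 × 0.0436 × cos(72.1°) = 57.0 mW

57.0 mW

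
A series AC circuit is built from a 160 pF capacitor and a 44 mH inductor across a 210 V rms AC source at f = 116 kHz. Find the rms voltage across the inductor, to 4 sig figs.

ω = 2πf = 728800 rad/s
X_L = ωL = 32070 Ω
X_C = 1/(ωC) = 8575 Ω
Net reactance X = X_L − X_C = 23490 Ω
Z = j23490 Ω
|Z| = √(0² + 23490²) = 23490 Ω
I = V/|Z| = 8.938 mA
V_L = I·|Z_L| = 0.008938 × 32070 = 286.6 V

286.6 V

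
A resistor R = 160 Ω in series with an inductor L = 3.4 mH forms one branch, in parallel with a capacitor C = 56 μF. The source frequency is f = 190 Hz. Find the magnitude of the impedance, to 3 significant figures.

14.9 Ω

ω = 2πf = 1194 rad/s
X_L = ωL = 4.06 Ω
X_C = 1/(ωC) = 15.0 Ω
Branch 1 (R+jX_L): Z₁ = 160 + j4.06 Ω, |Z₁| = 160 Ω
Branch 2 (−jX_C): Z₂ = −j15.0 Ω
Parallel: Z = Z₁Z₂/(Z₁+Z₂), |Z| = 14.9 Ω, ∠Z = -84.6°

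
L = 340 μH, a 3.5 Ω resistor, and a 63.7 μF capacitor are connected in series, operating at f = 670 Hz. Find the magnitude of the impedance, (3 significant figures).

4.19 Ω

ω = 2πf = 4210 rad/s
X_L = ωL = 1.43 Ω
X_C = 1/(ωC) = 3.73 Ω
Net reactance X = X_L − X_C = -2.30 Ω
Z = 3.50 − j2.30 Ω
|Z| = √(3.50² + 2.30²) = 4.19 Ω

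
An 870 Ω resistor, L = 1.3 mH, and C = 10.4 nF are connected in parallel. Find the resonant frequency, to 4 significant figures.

43.28 kHz

ω₀ = 1/√(LC) = 1/√(0.0013 × 1.04e-08) = 272000 rad/s
f₀ = ω₀/(2π) = 43.28 kHz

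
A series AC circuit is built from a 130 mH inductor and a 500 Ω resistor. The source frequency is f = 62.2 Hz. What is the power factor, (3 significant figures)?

0.995

ω = 2πf = 390.8 rad/s
X_L = ωL = 50.8 Ω
Z = 500 + j50.8 Ω
|Z| = √(500² + 50.8²) = 503 Ω
∠Z = arctan(50.8/500) = 5.80°
cos φ = cos(5.80°) = 0.995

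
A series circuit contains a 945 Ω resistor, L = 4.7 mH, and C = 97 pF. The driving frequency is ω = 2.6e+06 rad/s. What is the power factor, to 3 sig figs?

X_L = ωL = 12200 Ω
X_C = 1/(ωC) = 3970 Ω
Net reactance X = X_L − X_C = 8250 Ω
Z = 945 + j8250 Ω
|Z| = √(945² + 8250²) = 8310 Ω
∠Z = arctan(8250/945) = 83.5°
cos φ = cos(83.5°) = 0.114

0.114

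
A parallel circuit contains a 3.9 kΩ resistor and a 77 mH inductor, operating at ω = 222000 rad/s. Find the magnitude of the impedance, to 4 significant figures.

X_L = ωL = 17090 Ω
Parallel: admittances add. Y = 1/R + 1/(jωL)
Y = (0.0002564 − j5.85e-05) S
|Y| = 0.0002630 S → |Z| = 1/|Y| = 3802 Ω, ∠Z = −∠Y = 12.85°

3802 Ω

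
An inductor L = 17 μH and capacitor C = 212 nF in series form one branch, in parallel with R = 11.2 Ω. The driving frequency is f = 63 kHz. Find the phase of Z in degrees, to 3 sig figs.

ω = 2πf = 395800 rad/s
X_L = ωL = 6.73 Ω
X_C = 1/(ωC) = 11.9 Ω
Branch 1: Z₁ = R = 11.2 Ω
Branch 2 (series LC): Z₂ = j(X_L − X_C) = −j5.19 Ω
Parallel: Z = Z₁Z₂/(Z₁+Z₂), |Z| = 4.71 Ω, ∠Z = -65.1°

-65.1°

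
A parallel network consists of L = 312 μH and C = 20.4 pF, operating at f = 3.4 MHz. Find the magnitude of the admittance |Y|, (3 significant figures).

ω = 2πf = 2.136e+07 rad/s
X_L = ωL = 6670 Ω
X_C = 1/(ωC) = 2290 Ω
Parallel: admittances add. Y = 1/(jωL) + jωC
Y = (0 + j0.000286) S
|Y| = 0.000286 S → |Z| = 1/|Y| = 3500 Ω, ∠Z = −∠Y = -90.0°

286 μS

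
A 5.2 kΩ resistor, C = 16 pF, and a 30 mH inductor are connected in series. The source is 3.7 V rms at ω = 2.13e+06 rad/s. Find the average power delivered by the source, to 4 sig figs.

58.29 μW

X_L = ωL = 63900 Ω
X_C = 1/(ωC) = 29340 Ω
Net reactance X = X_L − X_C = 34560 Ω
Z = 5200 + j34560 Ω
|Z| = √(5200² + 34560²) = 34950 Ω
∠Z = arctan(34560/5200) = 81.44°
I = V/|Z| = 105.9 μA
P = VI cos φ = 3.7 × 0.0001059 × cos(81.44°) = 58.29 μW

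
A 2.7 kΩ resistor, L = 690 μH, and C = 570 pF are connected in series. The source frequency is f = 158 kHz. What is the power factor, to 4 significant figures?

ω = 2πf = 992700 rad/s
X_L = ωL = 685.0 Ω
X_C = 1/(ωC) = 1767 Ω
Net reactance X = X_L − X_C = -1082 Ω
Z = 2700 − j1082 Ω
|Z| = √(2700² + 1082²) = 2909 Ω
∠Z = arctan(-1082/2700) = -21.84°
cos φ = cos(-21.84°) = 0.9282

0.9282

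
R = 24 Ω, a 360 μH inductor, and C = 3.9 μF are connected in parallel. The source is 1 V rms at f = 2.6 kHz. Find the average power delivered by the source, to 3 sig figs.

ω = 2πf = 16340 rad/s
X_L = ωL = 5.88 Ω
X_C = 1/(ωC) = 15.7 Ω
Parallel: admittances add. Y = 1/R + 1/(jωL) + jωC
Y = (0.0417 − j0.106) S
|Y| = 0.114 S → |Z| = 1/|Y| = 8.76 Ω, ∠Z = −∠Y = 68.6°
I = V/|Z| = 114 mA
P = VI cos φ = 1 × 0.114 × cos(68.6°) = 41.7 mW

41.7 mW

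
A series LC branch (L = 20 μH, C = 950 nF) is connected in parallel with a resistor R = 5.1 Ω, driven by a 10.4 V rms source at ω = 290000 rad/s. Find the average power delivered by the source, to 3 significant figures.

21.2 W

X_L = ωL = 5.80 Ω
X_C = 1/(ωC) = 3.63 Ω
Branch 1: Z₁ = R = 5.10 Ω
Branch 2 (series LC): Z₂ = j(X_L − X_C) = j2.17 Ω
Parallel: Z = Z₁Z₂/(Z₁+Z₂), |Z| = 2.00 Ω, ∠Z = 66.9°
I = V/|Z| = 5.21 A
P = VI cos φ = 10.4 × 5.21 × cos(66.9°) = 21.2 W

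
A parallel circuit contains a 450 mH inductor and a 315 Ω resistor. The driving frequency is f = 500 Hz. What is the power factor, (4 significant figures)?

ω = 2πf = 3142 rad/s
X_L = ωL = 1414 Ω
Parallel: admittances add. Y = 1/R + 1/(jωL)
Y = (0.003175 − j0.0007074) S
|Y| = 0.003252 S → |Z| = 1/|Y| = 307.5 Ω, ∠Z = −∠Y = 12.56°
cos φ = cos(12.56°) = 0.9761

0.9761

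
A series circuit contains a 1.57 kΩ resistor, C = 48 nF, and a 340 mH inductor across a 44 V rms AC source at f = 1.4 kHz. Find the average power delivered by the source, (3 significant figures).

ω = 2πf = 8796 rad/s
X_L = ωL = 2990 Ω
X_C = 1/(ωC) = 2370 Ω
Net reactance X = X_L − X_C = 622 Ω
Z = 1570 + j622 Ω
|Z| = √(1570² + 622²) = 1690 Ω
∠Z = arctan(622/1570) = 21.6°
I = V/|Z| = 26.1 mA
P = VI cos φ = 44 × 0.0261 × cos(21.6°) = 1.07 W

1.07 W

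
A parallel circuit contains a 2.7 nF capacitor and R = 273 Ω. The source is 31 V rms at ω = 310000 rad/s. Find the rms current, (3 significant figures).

X_C = 1/(ωC) = 1190 Ω
Parallel: admittances add. Y = 1/R + jωC
Y = (0.00366 + j0.000837) S
|Y| = 0.00376 S → |Z| = 1/|Y| = 266 Ω, ∠Z = −∠Y = -12.9°
I = V/|Z| = 31/266 = 116 mA

116 mA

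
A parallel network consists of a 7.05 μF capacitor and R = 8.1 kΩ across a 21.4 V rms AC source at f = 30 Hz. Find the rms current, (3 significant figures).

ω = 2πf = 188.5 rad/s
X_C = 1/(ωC) = 753 Ω
Parallel: admittances add. Y = 1/R + jωC
Y = (0.000123 + j0.00133) S
|Y| = 0.00133 S → |Z| = 1/|Y| = 749 Ω, ∠Z = −∠Y = -84.7°
I = V/|Z| = 21.4/749 = 28.6 mA

28.6 mA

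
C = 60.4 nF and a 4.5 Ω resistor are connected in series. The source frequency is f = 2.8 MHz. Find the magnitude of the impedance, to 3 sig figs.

ω = 2πf = 1.759e+07 rad/s
X_C = 1/(ωC) = 0.941 Ω
Z = 4.50 − j0.941 Ω
|Z| = √(4.50² + 0.941²) = 4.60 Ω

4.60 Ω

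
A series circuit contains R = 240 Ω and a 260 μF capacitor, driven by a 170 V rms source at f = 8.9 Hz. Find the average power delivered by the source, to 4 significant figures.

ω = 2πf = 55.92 rad/s
X_C = 1/(ωC) = 68.78 Ω
Z = 240.0 − j68.78 Ω
|Z| = √(240.0² + 68.78²) = 249.7 Ω
∠Z = arctan(-68.78/240.0) = -15.99°
I = V/|Z| = 680.9 mA
P = VI cos φ = 170 × 0.6809 × cos(-15.99°) = 111.3 W

111.3 W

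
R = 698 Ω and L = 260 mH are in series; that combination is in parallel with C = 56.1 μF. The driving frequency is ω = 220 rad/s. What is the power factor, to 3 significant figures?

0.116

X_L = ωL = 57.2 Ω
X_C = 1/(ωC) = 81.0 Ω
Branch 1 (R+jX_L): Z₁ = 698 + j57.2 Ω, |Z₁| = 700 Ω
Branch 2 (−jX_C): Z₂ = −j81.0 Ω
Parallel: Z = Z₁Z₂/(Z₁+Z₂), |Z| = 81.2 Ω, ∠Z = -83.4°
cos φ = cos(-83.4°) = 0.116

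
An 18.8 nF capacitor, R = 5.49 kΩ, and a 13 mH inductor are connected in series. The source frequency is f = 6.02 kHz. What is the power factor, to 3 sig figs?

0.986

ω = 2πf = 37820 rad/s
X_L = ωL = 492 Ω
X_C = 1/(ωC) = 1410 Ω
Net reactance X = X_L − X_C = -915 Ω
Z = 5490 − j915 Ω
|Z| = √(5490² + 915²) = 5570 Ω
∠Z = arctan(-915/5490) = -9.46°
cos φ = cos(-9.46°) = 0.986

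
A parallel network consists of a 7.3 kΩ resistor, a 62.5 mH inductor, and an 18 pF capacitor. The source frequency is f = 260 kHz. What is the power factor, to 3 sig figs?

ω = 2πf = 1.634e+06 rad/s
X_L = ωL = 102000 Ω
X_C = 1/(ωC) = 34000 Ω
Parallel: admittances add. Y = 1/R + 1/(jωL) + jωC
Y = (0.000137 + j1.96e-05) S
|Y| = 0.000138 S → |Z| = 1/|Y| = 7230 Ω, ∠Z = −∠Y = -8.15°
cos φ = cos(-8.15°) = 0.990

0.990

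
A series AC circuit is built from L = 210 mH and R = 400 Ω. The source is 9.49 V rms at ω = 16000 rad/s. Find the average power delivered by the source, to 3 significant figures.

X_L = ωL = 3360 Ω
Z = 400 + j3360 Ω
|Z| = √(400² + 3360²) = 3380 Ω
∠Z = arctan(3360/400) = 83.2°
I = V/|Z| = 2.80 mA
P = VI cos φ = 9.49 × 0.00280 × cos(83.2°) = 3.15 mW

3.15 mW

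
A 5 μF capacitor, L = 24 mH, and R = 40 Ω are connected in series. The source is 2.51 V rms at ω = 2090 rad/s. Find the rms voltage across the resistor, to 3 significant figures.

1.66 V

X_L = ωL = 50.2 Ω
X_C = 1/(ωC) = 95.7 Ω
Net reactance X = X_L − X_C = -45.5 Ω
Z = 40.0 − j45.5 Ω
|Z| = √(40.0² + 45.5²) = 60.6 Ω
I = V/|Z| = 41.4 mA
V_R = I·|Z_R| = 0.0414 × 40.0 = 1.66 V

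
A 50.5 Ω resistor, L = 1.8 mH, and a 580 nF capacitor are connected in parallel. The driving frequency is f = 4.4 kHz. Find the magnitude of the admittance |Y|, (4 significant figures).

20.21 mS

ω = 2πf = 27650 rad/s
X_L = ωL = 49.76 Ω
X_C = 1/(ωC) = 62.36 Ω
Parallel: admittances add. Y = 1/R + 1/(jωL) + jωC
Y = (0.01980 − j0.004061) S
|Y| = 0.02021 S → |Z| = 1/|Y| = 49.47 Ω, ∠Z = −∠Y = 11.59°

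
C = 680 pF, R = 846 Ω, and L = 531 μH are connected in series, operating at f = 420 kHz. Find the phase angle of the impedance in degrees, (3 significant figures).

44.9°

ω = 2πf = 2.639e+06 rad/s
X_L = ωL = 1400 Ω
X_C = 1/(ωC) = 557 Ω
Net reactance X = X_L − X_C = 844 Ω
Z = 846 + j844 Ω
|Z| = √(846² + 844²) = 1200 Ω
∠Z = arctan(844/846) = 44.9°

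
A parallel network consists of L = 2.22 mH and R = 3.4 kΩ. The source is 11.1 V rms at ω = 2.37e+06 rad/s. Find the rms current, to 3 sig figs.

3.89 mA

X_L = ωL = 5260 Ω
Parallel: admittances add. Y = 1/R + 1/(jωL)
Y = (0.000294 − j0.000190) S
|Y| = 0.000350 S → |Z| = 1/|Y| = 2860 Ω, ∠Z = −∠Y = 32.9°
I = V/|Z| = 11.1/2860 = 3.89 mA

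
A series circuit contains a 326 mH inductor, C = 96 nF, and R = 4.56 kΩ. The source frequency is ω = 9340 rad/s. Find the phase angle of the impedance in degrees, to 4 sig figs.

X_L = ωL = 3045 Ω
X_C = 1/(ωC) = 1115 Ω
Net reactance X = X_L − X_C = 1930 Ω
Z = 4560 + j1930 Ω
|Z| = √(4560² + 1930²) = 4951 Ω
∠Z = arctan(1930/4560) = 22.94°

22.94°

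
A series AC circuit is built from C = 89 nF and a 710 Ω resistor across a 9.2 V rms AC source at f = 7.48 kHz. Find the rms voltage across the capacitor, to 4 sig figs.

ω = 2πf = 47000 rad/s
X_C = 1/(ωC) = 239.1 Ω
Z = 710.0 − j239.1 Ω
|Z| = √(710.0² + 239.1²) = 749.2 Ω
I = V/|Z| = 12.28 mA
V_C = I·|Z_C| = 0.01228 × 239.1 = 2.936 V

2.936 V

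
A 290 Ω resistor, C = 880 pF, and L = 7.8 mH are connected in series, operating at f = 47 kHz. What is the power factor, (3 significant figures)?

0.185

ω = 2πf = 295300 rad/s
X_L = ωL = 2300 Ω
X_C = 1/(ωC) = 3850 Ω
Net reactance X = X_L − X_C = -1540 Ω
Z = 290 − j1540 Ω
|Z| = √(290² + 1540²) = 1570 Ω
∠Z = arctan(-1540/290) = -79.4°
cos φ = cos(-79.4°) = 0.185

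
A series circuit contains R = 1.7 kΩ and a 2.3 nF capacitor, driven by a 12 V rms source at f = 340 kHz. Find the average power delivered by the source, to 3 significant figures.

ω = 2πf = 2.136e+06 rad/s
X_C = 1/(ωC) = 204 Ω
Z = 1700 − j204 Ω
|Z| = √(1700² + 204²) = 1710 Ω
∠Z = arctan(-204/1700) = -6.83°
I = V/|Z| = 7.01 mA
P = VI cos φ = 12 × 0.00701 × cos(-6.83°) = 83.5 mW

83.5 mW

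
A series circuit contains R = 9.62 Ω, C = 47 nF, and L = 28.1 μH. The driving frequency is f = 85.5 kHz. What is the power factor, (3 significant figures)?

0.365

ω = 2πf = 537200 rad/s
X_L = ωL = 15.1 Ω
X_C = 1/(ωC) = 39.6 Ω
Net reactance X = X_L − X_C = -24.5 Ω
Z = 9.62 − j24.5 Ω
|Z| = √(9.62² + 24.5²) = 26.3 Ω
∠Z = arctan(-24.5/9.62) = -68.6°
cos φ = cos(-68.6°) = 0.365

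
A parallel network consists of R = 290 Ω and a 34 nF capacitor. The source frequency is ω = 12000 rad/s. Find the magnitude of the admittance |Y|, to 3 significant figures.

X_C = 1/(ωC) = 2450 Ω
Parallel: admittances add. Y = 1/R + jωC
Y = (0.00345 + j0.000408) S
|Y| = 0.00347 S → |Z| = 1/|Y| = 288 Ω, ∠Z = −∠Y = -6.75°

3.47 mS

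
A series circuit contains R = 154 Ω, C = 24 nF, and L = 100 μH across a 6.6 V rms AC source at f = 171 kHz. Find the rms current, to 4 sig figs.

39.14 mA

ω = 2πf = 1.074e+06 rad/s
X_L = ωL = 107.4 Ω
X_C = 1/(ωC) = 38.78 Ω
Net reactance X = X_L − X_C = 68.66 Ω
Z = 154.0 + j68.66 Ω
|Z| = √(154.0² + 68.66²) = 168.6 Ω
I = V/|Z| = 6.6/168.6 = 39.14 mA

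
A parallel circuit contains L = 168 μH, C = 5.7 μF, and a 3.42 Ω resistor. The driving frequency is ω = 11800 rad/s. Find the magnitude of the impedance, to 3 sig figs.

1.90 Ω

X_L = ωL = 1.98 Ω
X_C = 1/(ωC) = 14.9 Ω
Parallel: admittances add. Y = 1/R + 1/(jωL) + jωC
Y = (0.292 − j0.437) S
|Y| = 0.526 S → |Z| = 1/|Y| = 1.90 Ω, ∠Z = −∠Y = 56.2°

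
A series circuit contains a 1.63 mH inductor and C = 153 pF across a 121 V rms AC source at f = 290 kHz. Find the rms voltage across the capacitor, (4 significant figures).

ω = 2πf = 1.822e+06 rad/s
X_L = ωL = 2970 Ω
X_C = 1/(ωC) = 3587 Ω
Net reactance X = X_L − X_C = -616.9 Ω
Z = − j616.9 Ω
|Z| = √(0² + 616.9²) = 616.9 Ω
I = V/|Z| = 196.1 mA
V_C = I·|Z_C| = 0.1961 × 3587 = 703.5 V

703.5 V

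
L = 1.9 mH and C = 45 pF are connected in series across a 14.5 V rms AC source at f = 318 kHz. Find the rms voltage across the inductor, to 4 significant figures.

ω = 2πf = 1.998e+06 rad/s
X_L = ωL = 3796 Ω
X_C = 1/(ωC) = 11120 Ω
Net reactance X = X_L − X_C = -7326 Ω
Z = − j7326 Ω
|Z| = √(0² + 7326²) = 7326 Ω
I = V/|Z| = 1.979 mA
V_L = I·|Z_L| = 0.001979 × 3796 = 7.514 V

7.514 V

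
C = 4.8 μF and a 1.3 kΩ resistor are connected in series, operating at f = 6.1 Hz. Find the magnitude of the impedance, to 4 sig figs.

5589 Ω

ω = 2πf = 38.33 rad/s
X_C = 1/(ωC) = 5436 Ω
Z = 1300 − j5436 Ω
|Z| = √(1300² + 5436²) = 5589 Ω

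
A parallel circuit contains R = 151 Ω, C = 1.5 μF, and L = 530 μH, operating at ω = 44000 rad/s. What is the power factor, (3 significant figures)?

0.275

X_L = ωL = 23.3 Ω
X_C = 1/(ωC) = 15.2 Ω
Parallel: admittances add. Y = 1/R + 1/(jωL) + jωC
Y = (0.00662 + j0.0231) S
|Y| = 0.0240 S → |Z| = 1/|Y| = 41.6 Ω, ∠Z = −∠Y = -74.0°
cos φ = cos(-74.0°) = 0.275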